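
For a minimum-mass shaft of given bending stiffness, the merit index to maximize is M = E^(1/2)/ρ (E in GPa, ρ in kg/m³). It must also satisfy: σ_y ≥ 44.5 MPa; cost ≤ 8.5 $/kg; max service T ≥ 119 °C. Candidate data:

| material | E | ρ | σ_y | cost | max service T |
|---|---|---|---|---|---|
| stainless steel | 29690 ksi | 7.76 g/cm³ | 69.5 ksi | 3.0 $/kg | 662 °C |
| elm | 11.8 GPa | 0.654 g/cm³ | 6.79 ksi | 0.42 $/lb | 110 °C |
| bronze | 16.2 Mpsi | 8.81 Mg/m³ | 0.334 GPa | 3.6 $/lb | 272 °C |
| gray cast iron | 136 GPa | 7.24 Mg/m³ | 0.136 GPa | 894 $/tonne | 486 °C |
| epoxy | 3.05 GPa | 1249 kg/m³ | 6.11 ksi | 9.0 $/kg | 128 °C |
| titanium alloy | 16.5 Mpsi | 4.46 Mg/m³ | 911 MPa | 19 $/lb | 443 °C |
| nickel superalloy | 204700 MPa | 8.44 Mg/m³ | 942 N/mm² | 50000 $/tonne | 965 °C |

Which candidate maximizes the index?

stainless steel

Screen on constraints: σ_y ≥ 44.5 MPa; cost ≤ 8.5 $/kg; max service T ≥ 119 °C. Survivors: stainless steel, bronze, gray cast iron.
Convert each candidate to consistent units, then evaluate M:
  stainless steel: E = 204.7 GPa, ρ = 7760 kg/m³
  bronze: E = 111.7 GPa, ρ = 8810 kg/m³
  gray cast iron: E = 136.0 GPa, ρ = 7240 kg/m³
  stainless steel: M = 1.84×10⁻³
  gray cast iron: M = 1.61×10⁻³
  bronze: M = 1.20×10⁻³
Stainless steel ranks first.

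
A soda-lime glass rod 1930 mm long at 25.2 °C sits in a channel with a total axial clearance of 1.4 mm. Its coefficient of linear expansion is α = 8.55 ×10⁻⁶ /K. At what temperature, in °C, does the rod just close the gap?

α·L₀·ΔT = 1.4 mm ⇒ ΔT = 1.4 / (8.55×10⁻⁶ × 1930.0) = 84.84 K.
T = 25.2 + 84.84 = 110.0 °C.

110 °C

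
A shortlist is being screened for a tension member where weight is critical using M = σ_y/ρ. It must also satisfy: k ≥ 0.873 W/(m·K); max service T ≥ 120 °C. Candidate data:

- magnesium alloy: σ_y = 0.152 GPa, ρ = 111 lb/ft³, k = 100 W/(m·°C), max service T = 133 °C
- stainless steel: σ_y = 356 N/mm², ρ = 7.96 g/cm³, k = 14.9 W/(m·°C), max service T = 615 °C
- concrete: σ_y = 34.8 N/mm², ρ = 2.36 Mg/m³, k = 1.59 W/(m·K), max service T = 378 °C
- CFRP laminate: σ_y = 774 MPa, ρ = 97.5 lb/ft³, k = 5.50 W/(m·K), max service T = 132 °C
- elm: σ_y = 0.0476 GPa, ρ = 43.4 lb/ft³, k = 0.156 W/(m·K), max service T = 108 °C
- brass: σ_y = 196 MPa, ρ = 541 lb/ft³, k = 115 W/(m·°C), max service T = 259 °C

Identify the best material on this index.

CFRP laminate

Screen on constraints: k ≥ 0.873 W/(m·K); max service T ≥ 120 °C. Survivors: magnesium alloy, stainless steel, concrete, CFRP laminate, brass.
Putting every candidate on a common basis:
  magnesium alloy: σ_y = 152.0 MPa, ρ = 1778 kg/m³
  stainless steel: σ_y = 356.0 MPa, ρ = 7960 kg/m³
  concrete: σ_y = 34.80 MPa, ρ = 2360 kg/m³
  CFRP laminate: σ_y = 774.0 MPa, ρ = 1562 kg/m³
  brass: σ_y = 196.0 MPa, ρ = 8666 kg/m³
  CFRP laminate: M = 496 kN·m/kg
  magnesium alloy: M = 85.5 kN·m/kg
  stainless steel: M = 44.7 kN·m/kg
  brass: M = 22.6 kN·m/kg
  concrete: M = 14.7 kN·m/kg
CFRP laminate ranks first.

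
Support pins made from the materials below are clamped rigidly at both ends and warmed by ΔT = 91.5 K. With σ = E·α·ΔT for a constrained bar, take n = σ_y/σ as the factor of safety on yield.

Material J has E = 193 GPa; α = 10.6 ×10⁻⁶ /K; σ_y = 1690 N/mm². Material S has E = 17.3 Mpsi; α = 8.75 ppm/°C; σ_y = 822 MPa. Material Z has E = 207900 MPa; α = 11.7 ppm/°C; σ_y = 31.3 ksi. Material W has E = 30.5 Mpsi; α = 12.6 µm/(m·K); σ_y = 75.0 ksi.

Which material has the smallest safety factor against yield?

material Z

In consistent units (E in GPa, α in ×10⁻⁶/K, σ_y in MPa):
  material J: E = 193.0, α = 10.6, σ_y = 1690 → σ = 187 MPa, n = 9.03
  material S: E = 119.3, α = 8.75, σ_y = 822.0 → σ = 95.5 MPa, n = 8.61
  material Z: E = 207.9, α = 11.7, σ_y = 215.8 → σ = 223 MPa, n = 0.970
  material W: E = 210.3, α = 12.6, σ_y = 517.1 → σ = 242 MPa, n = 2.13
Material Z has the lowest safety factor, n = 0.970.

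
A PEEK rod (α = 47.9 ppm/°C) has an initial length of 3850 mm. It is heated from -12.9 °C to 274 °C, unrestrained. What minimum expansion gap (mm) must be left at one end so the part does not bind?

ΔT = 274 − (-12.9) = 286.9 K.
ΔL = α·L₀·ΔT = 47.9×10⁻⁶ × 3850 mm × 286.9 K = 52.9 mm.

52.9 mm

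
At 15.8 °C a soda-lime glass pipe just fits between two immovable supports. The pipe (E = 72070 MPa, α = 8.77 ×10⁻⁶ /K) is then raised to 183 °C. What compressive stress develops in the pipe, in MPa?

106 MPa

E = 72070 MPa = 72.07 GPa.
ΔT = 167.2 K. Constrained thermal stress σ = E·α·ΔT = 72.07×10³ MPa × 8.77×10⁻⁶ × 167.2 = 106 MPa (compressive).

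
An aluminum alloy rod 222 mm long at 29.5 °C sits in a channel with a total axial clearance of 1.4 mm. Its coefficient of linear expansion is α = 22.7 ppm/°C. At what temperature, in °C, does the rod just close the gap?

α·L₀·ΔT = 1.4 mm ⇒ ΔT = 1.4 / (22.7×10⁻⁶ × 222.0) = 277.8 K.
T = 29.5 + 277.8 = 307.3 °C.

307 °C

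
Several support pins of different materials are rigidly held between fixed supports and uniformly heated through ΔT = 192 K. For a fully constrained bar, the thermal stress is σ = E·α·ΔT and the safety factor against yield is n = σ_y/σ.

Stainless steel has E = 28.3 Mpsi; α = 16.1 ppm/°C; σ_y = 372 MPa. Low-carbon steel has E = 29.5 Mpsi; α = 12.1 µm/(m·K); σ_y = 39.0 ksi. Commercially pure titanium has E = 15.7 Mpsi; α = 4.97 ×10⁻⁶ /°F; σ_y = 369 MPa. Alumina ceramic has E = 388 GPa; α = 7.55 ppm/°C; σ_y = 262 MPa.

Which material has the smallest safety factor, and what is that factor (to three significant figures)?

alumina ceramic, n = 0.466

Per material, after unit conversion:
  stainless steel: E = 195.1, α = 16.1, σ_y = 372.0 → σ = 603 MPa, n = 0.617
  low-carbon steel: E = 203.4, α = 12.1, σ_y = 268.9 → σ = 473 MPa, n = 0.569
  commercially pure titanium: E = 108.2, α = 8.95, σ_y = 369.0 → σ = 186 MPa, n = 1.98
  alumina ceramic: E = 388.0, α = 7.55, σ_y = 262.0 → σ = 562 MPa, n = 0.466
The minimum is alumina ceramic at n = 0.466.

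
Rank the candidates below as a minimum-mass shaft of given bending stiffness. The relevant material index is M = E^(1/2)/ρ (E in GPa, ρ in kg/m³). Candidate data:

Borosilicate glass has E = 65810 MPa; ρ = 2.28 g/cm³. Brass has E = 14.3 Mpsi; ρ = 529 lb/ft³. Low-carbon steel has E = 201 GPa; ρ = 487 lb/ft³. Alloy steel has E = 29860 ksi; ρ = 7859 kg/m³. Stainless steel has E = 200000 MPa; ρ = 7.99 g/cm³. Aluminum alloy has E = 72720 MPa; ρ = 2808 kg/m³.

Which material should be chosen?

Convert each candidate to consistent units, then evaluate M:
  borosilicate glass: E = 65.81 GPa, ρ = 2280 kg/m³
  brass: E = 98.60 GPa, ρ = 8474 kg/m³
  low-carbon steel: E = 201.0 GPa, ρ = 7801 kg/m³
  alloy steel: E = 205.9 GPa, ρ = 7859 kg/m³
  stainless steel: E = 200.0 GPa, ρ = 7990 kg/m³
  aluminum alloy: E = 72.72 GPa, ρ = 2808 kg/m³
  borosilicate glass: M = 3.56×10⁻³
  aluminum alloy: M = 3.04×10⁻³
  alloy steel: M = 1.83×10⁻³
  low-carbon steel: M = 1.82×10⁻³
  stainless steel: M = 1.77×10⁻³
  brass: M = 1.17×10⁻³
Highest index: borosilicate glass.

borosilicate glass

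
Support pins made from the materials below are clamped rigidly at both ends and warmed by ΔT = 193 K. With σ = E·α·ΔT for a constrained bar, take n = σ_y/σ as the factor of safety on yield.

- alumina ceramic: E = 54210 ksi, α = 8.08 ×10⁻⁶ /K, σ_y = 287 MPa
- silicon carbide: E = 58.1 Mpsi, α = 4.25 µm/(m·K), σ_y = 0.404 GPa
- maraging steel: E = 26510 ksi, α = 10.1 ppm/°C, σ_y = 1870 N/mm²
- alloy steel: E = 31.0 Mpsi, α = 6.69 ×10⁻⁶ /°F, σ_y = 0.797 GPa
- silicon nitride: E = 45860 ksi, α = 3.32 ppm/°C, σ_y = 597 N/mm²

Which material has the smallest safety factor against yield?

In consistent units (E in GPa, α in ×10⁻⁶/K, σ_y in MPa):
  alumina ceramic: E = 373.8, α = 8.08, σ_y = 287.0 → σ = 583 MPa, n = 0.492
  silicon carbide: E = 400.6, α = 4.25, σ_y = 404.0 → σ = 329 MPa, n = 1.23
  maraging steel: E = 182.8, α = 10.1, σ_y = 1870 → σ = 356 MPa, n = 5.25
  alloy steel: E = 213.7, α = 12.0, σ_y = 797.0 → σ = 497 MPa, n = 1.60
  silicon nitride: E = 316.2, α = 3.32, σ_y = 597.0 → σ = 203 MPa, n = 2.95
The minimum is alumina ceramic at n = 0.492.

alumina ceramic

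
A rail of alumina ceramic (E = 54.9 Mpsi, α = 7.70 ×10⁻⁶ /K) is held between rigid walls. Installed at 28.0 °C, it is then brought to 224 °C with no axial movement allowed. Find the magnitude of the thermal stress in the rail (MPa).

E = 54.9 Mpsi = 378.5 GPa.
ΔT = 196.0 K. Constrained thermal stress σ = E·α·ΔT = 378.5×10³ MPa × 7.70×10⁻⁶ × 196.0 = 571 MPa (compressive).

571 MPa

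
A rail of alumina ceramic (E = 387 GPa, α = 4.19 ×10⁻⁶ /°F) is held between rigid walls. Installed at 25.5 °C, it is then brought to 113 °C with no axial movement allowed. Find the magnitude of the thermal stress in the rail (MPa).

255 MPa

α = 4.19×10⁻⁶/°F × 9/5 = 7.54×10⁻⁶/K.
ΔT = 87.50 K. Constrained thermal stress σ = E·α·ΔT = 387.0×10³ MPa × 7.54×10⁻⁶ × 87.50 = 255 MPa (compressive).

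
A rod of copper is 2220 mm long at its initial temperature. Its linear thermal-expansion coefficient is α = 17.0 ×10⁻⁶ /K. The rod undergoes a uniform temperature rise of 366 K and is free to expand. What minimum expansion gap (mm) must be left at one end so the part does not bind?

ΔL = α·L₀·ΔT = 17.0×10⁻⁶ × 2220 mm × 366.0 K = 13.8 mm.

13.8 mm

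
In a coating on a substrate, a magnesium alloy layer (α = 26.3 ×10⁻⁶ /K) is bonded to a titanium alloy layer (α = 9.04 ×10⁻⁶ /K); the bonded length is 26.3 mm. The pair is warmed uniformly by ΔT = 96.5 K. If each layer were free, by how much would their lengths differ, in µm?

43.8 µm

Δα = |26.3 − 9.04|×10⁻⁶/K = 17.3×10⁻⁶/K.
ΔL_mismatch = Δα·L·ΔT = 17.3×10⁻⁶ × 26.3 mm × 96.5 K = 43.8 µm.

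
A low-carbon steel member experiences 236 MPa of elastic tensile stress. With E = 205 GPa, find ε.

1.15×10⁻³

ε = σ/E = 236 / 205000 = 1.15×10⁻³.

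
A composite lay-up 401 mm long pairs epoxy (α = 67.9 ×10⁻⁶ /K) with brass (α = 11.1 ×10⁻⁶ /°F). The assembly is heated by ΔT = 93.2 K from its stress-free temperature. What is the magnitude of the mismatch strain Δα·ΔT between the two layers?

brass: α = 11.1×10⁻⁶/°F × 9/5 = 20.0×10⁻⁶/K.
Δα = |67.9 − 20.0|×10⁻⁶/K = 47.9×10⁻⁶/K.
Mismatch strain = Δα·ΔT = 47.9×10⁻⁶ × 93.2 = 4.47×10⁻³.

4.47×10⁻³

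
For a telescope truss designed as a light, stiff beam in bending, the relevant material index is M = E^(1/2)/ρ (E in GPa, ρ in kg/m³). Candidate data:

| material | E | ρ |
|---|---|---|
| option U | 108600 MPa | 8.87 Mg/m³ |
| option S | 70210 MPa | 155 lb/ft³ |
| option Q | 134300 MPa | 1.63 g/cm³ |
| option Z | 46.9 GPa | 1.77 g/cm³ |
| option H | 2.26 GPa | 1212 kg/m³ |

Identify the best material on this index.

option Q

After converting to SI:
  option U: E = 108.6 GPa, ρ = 8870 kg/m³
  option S: E = 70.21 GPa, ρ = 2483 kg/m³
  option Q: E = 134.3 GPa, ρ = 1630 kg/m³
  option Z: E = 46.90 GPa, ρ = 1770 kg/m³
  option H: E = 2.260 GPa, ρ = 1212 kg/m³
  option Q: M = 7.11×10⁻³
  option Z: M = 3.87×10⁻³
  option S: M = 3.37×10⁻³
  option H: M = 1.24×10⁻³
  option U: M = 1.17×10⁻³
Option Q has the largest M.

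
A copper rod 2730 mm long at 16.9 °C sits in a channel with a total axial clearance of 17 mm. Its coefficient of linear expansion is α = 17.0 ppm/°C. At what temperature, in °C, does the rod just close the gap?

α·L₀·ΔT = 17.0 mm ⇒ ΔT = 17.0 / (17.0×10⁻⁶ × 2730.0) = 366.3 K.
T = 16.9 + 366.3 = 383.2 °C.

383 °C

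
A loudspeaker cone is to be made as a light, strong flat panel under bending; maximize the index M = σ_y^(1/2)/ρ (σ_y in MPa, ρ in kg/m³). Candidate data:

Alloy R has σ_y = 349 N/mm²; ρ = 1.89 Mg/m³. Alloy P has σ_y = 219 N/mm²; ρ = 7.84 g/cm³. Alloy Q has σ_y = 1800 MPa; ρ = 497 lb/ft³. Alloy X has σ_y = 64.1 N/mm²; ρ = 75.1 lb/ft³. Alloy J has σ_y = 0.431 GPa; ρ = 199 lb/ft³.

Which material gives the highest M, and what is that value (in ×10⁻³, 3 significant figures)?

alloy R, M = 9.88×10⁻³

In SI units:
  alloy R: σ_y = 349.0 MPa, ρ = 1890 kg/m³
  alloy P: σ_y = 219.0 MPa, ρ = 7840 kg/m³
  alloy Q: σ_y = 1800 MPa, ρ = 7961 kg/m³
  alloy X: σ_y = 64.10 MPa, ρ = 1203 kg/m³
  alloy J: σ_y = 431.0 MPa, ρ = 3188 kg/m³
  alloy R: M = 9.88×10⁻³
  alloy X: M = 6.66×10⁻³
  alloy J: M = 6.51×10⁻³
  alloy Q: M = 5.33×10⁻³
  alloy P: M = 1.89×10⁻³
Alloy R ranks first.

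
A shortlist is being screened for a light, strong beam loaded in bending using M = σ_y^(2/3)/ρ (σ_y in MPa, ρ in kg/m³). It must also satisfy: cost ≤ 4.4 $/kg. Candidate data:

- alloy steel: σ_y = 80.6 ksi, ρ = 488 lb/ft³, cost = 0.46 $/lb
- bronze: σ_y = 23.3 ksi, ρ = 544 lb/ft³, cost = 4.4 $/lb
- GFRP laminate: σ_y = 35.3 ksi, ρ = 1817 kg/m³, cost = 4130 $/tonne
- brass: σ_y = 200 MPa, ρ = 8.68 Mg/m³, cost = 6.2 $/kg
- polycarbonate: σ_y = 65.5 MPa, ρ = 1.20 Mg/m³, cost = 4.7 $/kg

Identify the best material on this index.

Screen on constraints: cost ≤ 4.4 $/kg. Survivors: alloy steel, GFRP laminate.
After converting to SI:
  alloy steel: σ_y = 555.7 MPa, ρ = 7817 kg/m³
  GFRP laminate: σ_y = 243.4 MPa, ρ = 1817 kg/m³
  GFRP laminate: M = 21.5×10⁻³
  alloy steel: M = 8.65×10⁻³
GFRP laminate ranks first.

GFRP laminate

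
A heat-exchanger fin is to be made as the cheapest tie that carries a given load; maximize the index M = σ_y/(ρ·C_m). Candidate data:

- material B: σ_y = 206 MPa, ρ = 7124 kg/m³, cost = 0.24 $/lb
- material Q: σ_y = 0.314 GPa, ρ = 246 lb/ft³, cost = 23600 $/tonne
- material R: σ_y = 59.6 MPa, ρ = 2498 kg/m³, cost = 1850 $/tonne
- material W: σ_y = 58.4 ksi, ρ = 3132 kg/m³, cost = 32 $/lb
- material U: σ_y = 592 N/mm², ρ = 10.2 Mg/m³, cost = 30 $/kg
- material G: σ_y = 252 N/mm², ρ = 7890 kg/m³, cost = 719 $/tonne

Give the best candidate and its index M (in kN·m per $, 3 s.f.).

Convert each candidate to consistent units, then evaluate M:
  material B: σ_y = 206.0 MPa, ρ = 7124 kg/m³, cost = 0.5291 $/kg
  material Q: σ_y = 314.0 MPa, ρ = 3941 kg/m³, cost = 23.60 $/kg
  material R: σ_y = 59.60 MPa, ρ = 2498 kg/m³, cost = 1.850 $/kg
  material W: σ_y = 402.7 MPa, ρ = 3132 kg/m³, cost = 70.55 $/kg
  material U: σ_y = 592.0 MPa, ρ = 10200 kg/m³, cost = 30.00 $/kg
  material G: σ_y = 252.0 MPa, ρ = 7890 kg/m³, cost = 0.7190 $/kg
  material B: M = 54.7 kN·m per $
  material G: M = 44.4 kN·m per $
  material R: M = 12.9 kN·m per $
  material Q: M = 3.38 kN·m per $
  material U: M = 1.93 kN·m per $
  material W: M = 1.82 kN·m per $
Material B ranks first.

material B, M = 54.7 kN·m per $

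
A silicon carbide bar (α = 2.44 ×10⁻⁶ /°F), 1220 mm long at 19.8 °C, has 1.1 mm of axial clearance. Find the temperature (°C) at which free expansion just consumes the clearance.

225 °C

α = 2.44×10⁻⁶/°F × 9/5 = 4.39×10⁻⁶/K.
α·L₀·ΔT = 1.1 mm ⇒ ΔT = 1.1 / (4.39×10⁻⁶ × 1220.0) = 205.3 K.
T = 19.8 + 205.3 = 225.1 °C.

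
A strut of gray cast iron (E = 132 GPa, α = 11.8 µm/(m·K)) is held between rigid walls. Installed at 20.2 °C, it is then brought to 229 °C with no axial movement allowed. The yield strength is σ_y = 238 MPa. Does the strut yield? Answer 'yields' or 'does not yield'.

ΔT = 208.8 K. Constrained thermal stress σ = E·α·ΔT = 132.0×10³ MPa × 11.8×10⁻⁶ × 208.8 = 325 MPa (compressive).
Compare to σ_y = 238 MPa: σ ≥ σ_y, so it yields.

yields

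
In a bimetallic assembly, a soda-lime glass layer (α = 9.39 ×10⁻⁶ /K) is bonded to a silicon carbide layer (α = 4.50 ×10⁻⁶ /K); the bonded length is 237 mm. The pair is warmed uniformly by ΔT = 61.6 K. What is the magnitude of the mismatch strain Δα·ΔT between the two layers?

3.01×10⁻⁴

Δα = |9.39 − 4.50|×10⁻⁶/K = 4.89×10⁻⁶/K.
Mismatch strain = Δα·ΔT = 4.89×10⁻⁶ × 61.6 = 3.01×10⁻⁴.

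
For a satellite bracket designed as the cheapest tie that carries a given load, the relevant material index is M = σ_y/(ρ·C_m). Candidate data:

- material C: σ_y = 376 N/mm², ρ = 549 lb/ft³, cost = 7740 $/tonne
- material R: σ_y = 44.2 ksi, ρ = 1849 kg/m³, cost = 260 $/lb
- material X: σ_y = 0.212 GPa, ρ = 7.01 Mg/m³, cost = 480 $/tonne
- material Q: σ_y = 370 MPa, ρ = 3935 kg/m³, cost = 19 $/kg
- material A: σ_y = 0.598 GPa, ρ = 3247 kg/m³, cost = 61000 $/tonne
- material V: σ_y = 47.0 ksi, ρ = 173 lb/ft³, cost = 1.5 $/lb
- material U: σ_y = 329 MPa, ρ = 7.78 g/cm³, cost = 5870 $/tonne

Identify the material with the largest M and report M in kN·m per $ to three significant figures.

Convert each candidate to consistent units, then evaluate M:
  material C: σ_y = 376.0 MPa, ρ = 8794 kg/m³, cost = 7.740 $/kg
  material R: σ_y = 304.7 MPa, ρ = 1849 kg/m³, cost = 573.2 $/kg
  material X: σ_y = 212.0 MPa, ρ = 7010 kg/m³, cost = 0.4800 $/kg
  material Q: σ_y = 370.0 MPa, ρ = 3935 kg/m³, cost = 19.00 $/kg
  material A: σ_y = 598.0 MPa, ρ = 3247 kg/m³, cost = 61.00 $/kg
  material V: σ_y = 324.1 MPa, ρ = 2771 kg/m³, cost = 3.307 $/kg
  material U: σ_y = 329.0 MPa, ρ = 7780 kg/m³, cost = 5.870 $/kg
  material X: M = 63.0 kN·m per $
  material V: M = 35.4 kN·m per $
  material U: M = 7.20 kN·m per $
  material C: M = 5.52 kN·m per $
  material Q: M = 4.95 kN·m per $
  material A: M = 3.02 kN·m per $
  material R: M = 0.288 kN·m per $
Material X ranks first.

material X, M = 63.0 kN·m per $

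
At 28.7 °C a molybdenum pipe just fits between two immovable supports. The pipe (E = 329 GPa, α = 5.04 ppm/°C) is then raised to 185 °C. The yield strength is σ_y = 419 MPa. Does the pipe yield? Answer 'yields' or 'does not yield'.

ΔT = 156.3 K. Constrained thermal stress σ = E·α·ΔT = 329.0×10³ MPa × 5.04×10⁻⁶ × 156.3 = 259 MPa (compressive).
Compare to σ_y = 419 MPa: σ < σ_y, so it does not yield.

does not yield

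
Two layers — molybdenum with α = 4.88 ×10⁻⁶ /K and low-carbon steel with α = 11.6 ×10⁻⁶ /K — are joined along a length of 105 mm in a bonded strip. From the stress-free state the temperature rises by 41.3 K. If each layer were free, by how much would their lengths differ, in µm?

Δα = |4.88 − 11.6|×10⁻⁶/K = 6.72×10⁻⁶/K.
ΔL_mismatch = Δα·L·ΔT = 6.72×10⁻⁶ × 105.0 mm × 41.3 K = 29.1 µm.

29.1 µm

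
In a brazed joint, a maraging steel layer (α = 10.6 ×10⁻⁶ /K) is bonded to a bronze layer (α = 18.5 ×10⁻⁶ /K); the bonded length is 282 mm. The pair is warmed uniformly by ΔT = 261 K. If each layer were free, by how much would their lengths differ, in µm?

Δα = |10.6 − 18.5|×10⁻⁶/K = 7.90×10⁻⁶/K.
ΔL_mismatch = Δα·L·ΔT = 7.90×10⁻⁶ × 282.0 mm × 261.0 K = 581 µm.

581 µm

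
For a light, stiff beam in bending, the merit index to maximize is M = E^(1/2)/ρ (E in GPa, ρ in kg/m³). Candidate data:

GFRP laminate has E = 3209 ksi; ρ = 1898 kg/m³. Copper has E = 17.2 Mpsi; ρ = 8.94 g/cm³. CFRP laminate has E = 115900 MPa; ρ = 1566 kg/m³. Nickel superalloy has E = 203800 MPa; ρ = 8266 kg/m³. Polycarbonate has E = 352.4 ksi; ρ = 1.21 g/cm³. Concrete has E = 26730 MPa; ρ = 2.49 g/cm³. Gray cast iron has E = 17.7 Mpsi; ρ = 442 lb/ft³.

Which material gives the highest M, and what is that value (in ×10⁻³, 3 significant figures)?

After converting to SI:
  GFRP laminate: E = 22.13 GPa, ρ = 1898 kg/m³
  copper: E = 118.6 GPa, ρ = 8940 kg/m³
  CFRP laminate: E = 115.9 GPa, ρ = 1566 kg/m³
  nickel superalloy: E = 203.8 GPa, ρ = 8266 kg/m³
  polycarbonate: E = 2.430 GPa, ρ = 1210 kg/m³
  concrete: E = 26.73 GPa, ρ = 2490 kg/m³
  gray cast iron: E = 122.0 GPa, ρ = 7080 kg/m³
  CFRP laminate: M = 6.87×10⁻³
  GFRP laminate: M = 2.48×10⁻³
  concrete: M = 2.08×10⁻³
  nickel superalloy: M = 1.73×10⁻³
  gray cast iron: M = 1.56×10⁻³
  polycarbonate: M = 1.29×10⁻³
  copper: M = 1.22×10⁻³
The maximum is for CFRP laminate.

CFRP laminate, M = 6.87×10⁻³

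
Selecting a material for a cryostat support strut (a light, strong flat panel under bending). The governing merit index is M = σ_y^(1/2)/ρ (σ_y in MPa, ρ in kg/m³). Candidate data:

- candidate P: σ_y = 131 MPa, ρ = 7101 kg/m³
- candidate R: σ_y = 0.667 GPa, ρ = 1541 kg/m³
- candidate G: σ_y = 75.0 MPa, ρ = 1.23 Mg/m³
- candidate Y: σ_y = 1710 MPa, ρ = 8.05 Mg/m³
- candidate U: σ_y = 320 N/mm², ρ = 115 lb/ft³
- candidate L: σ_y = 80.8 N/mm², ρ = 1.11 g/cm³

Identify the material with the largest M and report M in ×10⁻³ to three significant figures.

After converting to SI:
  candidate P: σ_y = 131.0 MPa, ρ = 7101 kg/m³
  candidate R: σ_y = 667.0 MPa, ρ = 1541 kg/m³
  candidate G: σ_y = 75.00 MPa, ρ = 1230 kg/m³
  candidate Y: σ_y = 1710 MPa, ρ = 8050 kg/m³
  candidate U: σ_y = 320.0 MPa, ρ = 1842 kg/m³
  candidate L: σ_y = 80.80 MPa, ρ = 1110 kg/m³
  candidate R: M = 16.8×10⁻³
  candidate U: M = 9.71×10⁻³
  candidate L: M = 8.10×10⁻³
  candidate G: M = 7.04×10⁻³
  candidate Y: M = 5.14×10⁻³
  candidate P: M = 1.61×10⁻³
Highest index: candidate R.

candidate R, M = 16.8×10⁻³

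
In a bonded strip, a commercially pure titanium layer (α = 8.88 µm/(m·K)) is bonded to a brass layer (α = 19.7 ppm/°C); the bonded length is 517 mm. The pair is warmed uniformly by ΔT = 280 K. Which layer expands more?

brass

α(commercially pure titanium) = 8.88×10⁻⁶/K vs α(brass) = 19.7×10⁻⁶/K.
Higher α expands more for the same ΔT: brass.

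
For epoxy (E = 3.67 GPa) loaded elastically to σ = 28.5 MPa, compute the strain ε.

ε = σ/E = 28.5 / 3670 = 7.77×10⁻³.

7.77×10⁻³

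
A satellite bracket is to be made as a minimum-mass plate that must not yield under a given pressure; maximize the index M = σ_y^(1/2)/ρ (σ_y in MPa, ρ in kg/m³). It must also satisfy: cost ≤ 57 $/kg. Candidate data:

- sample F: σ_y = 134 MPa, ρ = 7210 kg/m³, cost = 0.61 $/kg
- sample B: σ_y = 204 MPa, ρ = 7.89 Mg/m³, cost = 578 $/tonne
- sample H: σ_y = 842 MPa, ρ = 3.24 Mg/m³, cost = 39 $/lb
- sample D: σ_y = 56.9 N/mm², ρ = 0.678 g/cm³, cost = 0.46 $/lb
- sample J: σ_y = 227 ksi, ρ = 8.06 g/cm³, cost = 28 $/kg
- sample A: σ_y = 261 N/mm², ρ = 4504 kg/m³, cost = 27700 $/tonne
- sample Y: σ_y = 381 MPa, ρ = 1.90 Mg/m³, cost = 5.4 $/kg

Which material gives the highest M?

Screen on constraints: cost ≤ 57 $/kg. Survivors: sample F, sample B, sample D, sample J, sample A, sample Y.
After converting to SI:
  sample F: σ_y = 134.0 MPa, ρ = 7210 kg/m³
  sample B: σ_y = 204.0 MPa, ρ = 7890 kg/m³
  sample D: σ_y = 56.90 MPa, ρ = 678.0 kg/m³
  sample J: σ_y = 1565 MPa, ρ = 8060 kg/m³
  sample A: σ_y = 261.0 MPa, ρ = 4504 kg/m³
  sample Y: σ_y = 381.0 MPa, ρ = 1900 kg/m³
  sample D: M = 11.1×10⁻³
  sample Y: M = 10.3×10⁻³
  sample J: M = 4.91×10⁻³
  sample A: M = 3.59×10⁻³
  sample B: M = 1.81×10⁻³
  sample F: M = 1.61×10⁻³
Sample D has the largest M.

sample D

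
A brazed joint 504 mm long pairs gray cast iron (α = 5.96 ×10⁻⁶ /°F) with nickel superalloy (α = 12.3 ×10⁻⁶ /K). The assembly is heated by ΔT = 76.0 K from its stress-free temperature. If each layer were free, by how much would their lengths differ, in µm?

60.2 µm

gray cast iron: α = 5.96×10⁻⁶/°F × 9/5 = 10.7×10⁻⁶/K.
Δα = |10.7 − 12.3|×10⁻⁶/K = 1.57×10⁻⁶/K.
ΔL_mismatch = Δα·L·ΔT = 1.57×10⁻⁶ × 504.0 mm × 76.0 K = 60.2 µm.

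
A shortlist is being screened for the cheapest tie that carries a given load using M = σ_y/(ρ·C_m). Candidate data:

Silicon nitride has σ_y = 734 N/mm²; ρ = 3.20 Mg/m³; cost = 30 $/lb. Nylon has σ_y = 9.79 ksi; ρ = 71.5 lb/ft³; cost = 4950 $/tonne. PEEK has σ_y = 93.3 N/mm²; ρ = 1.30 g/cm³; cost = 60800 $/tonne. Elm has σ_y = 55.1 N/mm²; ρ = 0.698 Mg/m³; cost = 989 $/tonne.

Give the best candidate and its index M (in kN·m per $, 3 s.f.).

elm, M = 79.8 kN·m per $

Convert each candidate to consistent units, then evaluate M:
  silicon nitride: σ_y = 734.0 MPa, ρ = 3200 kg/m³, cost = 66.14 $/kg
  nylon: σ_y = 67.50 MPa, ρ = 1145 kg/m³, cost = 4.950 $/kg
  PEEK: σ_y = 93.30 MPa, ρ = 1300 kg/m³, cost = 60.80 $/kg
  elm: σ_y = 55.10 MPa, ρ = 698.0 kg/m³, cost = 0.9890 $/kg
  elm: M = 79.8 kN·m per $
  nylon: M = 11.9 kN·m per $
  silicon nitride: M = 3.47 kN·m per $
  PEEK: M = 1.18 kN·m per $
Highest index: elm.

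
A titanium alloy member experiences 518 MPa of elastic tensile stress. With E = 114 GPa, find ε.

4.54×10⁻³

ε = σ/E = 518 / 114000 = 4.54×10⁻³.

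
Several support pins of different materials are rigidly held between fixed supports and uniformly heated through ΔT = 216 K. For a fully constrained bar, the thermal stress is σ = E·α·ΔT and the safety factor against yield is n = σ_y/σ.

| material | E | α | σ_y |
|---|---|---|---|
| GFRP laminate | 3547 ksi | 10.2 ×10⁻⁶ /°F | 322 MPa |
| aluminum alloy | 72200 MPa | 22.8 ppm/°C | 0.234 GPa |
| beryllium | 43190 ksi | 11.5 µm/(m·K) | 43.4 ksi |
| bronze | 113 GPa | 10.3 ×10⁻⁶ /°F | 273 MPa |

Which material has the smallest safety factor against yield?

Converting E to GPa, α to ×10⁻⁶/K, σ_y to MPa, then σ and n for each:
  GFRP laminate: E = 24.46, α = 18.4, σ_y = 322.0 → σ = 97.0 MPa, n = 3.32
  aluminum alloy: E = 72.20, α = 22.8, σ_y = 234.0 → σ = 356 MPa, n = 0.658
  beryllium: E = 297.8, α = 11.5, σ_y = 299.2 → σ = 740 MPa, n = 0.405
  bronze: E = 113.0, α = 18.5, σ_y = 273.0 → σ = 453 MPa, n = 0.603
The minimum is beryllium at n = 0.405.

beryllium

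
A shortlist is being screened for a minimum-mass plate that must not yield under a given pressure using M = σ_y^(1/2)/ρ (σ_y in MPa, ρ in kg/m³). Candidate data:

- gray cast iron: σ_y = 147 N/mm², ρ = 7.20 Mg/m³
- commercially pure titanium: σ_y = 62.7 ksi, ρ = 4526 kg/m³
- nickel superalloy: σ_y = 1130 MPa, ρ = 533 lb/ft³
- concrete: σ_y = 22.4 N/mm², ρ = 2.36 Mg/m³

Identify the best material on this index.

Convert each candidate to consistent units, then evaluate M:
  gray cast iron: σ_y = 147.0 MPa, ρ = 7200 kg/m³
  commercially pure titanium: σ_y = 432.3 MPa, ρ = 4526 kg/m³
  nickel superalloy: σ_y = 1130 MPa, ρ = 8538 kg/m³
  concrete: σ_y = 22.40 MPa, ρ = 2360 kg/m³
  commercially pure titanium: M = 4.59×10⁻³
  nickel superalloy: M = 3.94×10⁻³
  concrete: M = 2.01×10⁻³
  gray cast iron: M = 1.68×10⁻³
Highest index: commercially pure titanium.

commercially pure titanium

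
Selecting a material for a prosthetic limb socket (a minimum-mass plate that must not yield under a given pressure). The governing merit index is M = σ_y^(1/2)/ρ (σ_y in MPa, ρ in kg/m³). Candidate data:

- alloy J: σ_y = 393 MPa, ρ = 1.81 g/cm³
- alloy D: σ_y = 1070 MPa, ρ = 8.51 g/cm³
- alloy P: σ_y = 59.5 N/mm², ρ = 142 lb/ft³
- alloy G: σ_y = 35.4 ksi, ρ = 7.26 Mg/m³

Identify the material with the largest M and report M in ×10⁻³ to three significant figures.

Normalizing units and computing the index:
  alloy J: σ_y = 393.0 MPa, ρ = 1810 kg/m³
  alloy D: σ_y = 1070 MPa, ρ = 8510 kg/m³
  alloy P: σ_y = 59.50 MPa, ρ = 2275 kg/m³
  alloy G: σ_y = 244.1 MPa, ρ = 7260 kg/m³
  alloy J: M = 11.0×10⁻³
  alloy D: M = 3.84×10⁻³
  alloy P: M = 3.39×10⁻³
  alloy G: M = 2.15×10⁻³
Alloy J ranks first.

alloy J, M = 11.0×10⁻³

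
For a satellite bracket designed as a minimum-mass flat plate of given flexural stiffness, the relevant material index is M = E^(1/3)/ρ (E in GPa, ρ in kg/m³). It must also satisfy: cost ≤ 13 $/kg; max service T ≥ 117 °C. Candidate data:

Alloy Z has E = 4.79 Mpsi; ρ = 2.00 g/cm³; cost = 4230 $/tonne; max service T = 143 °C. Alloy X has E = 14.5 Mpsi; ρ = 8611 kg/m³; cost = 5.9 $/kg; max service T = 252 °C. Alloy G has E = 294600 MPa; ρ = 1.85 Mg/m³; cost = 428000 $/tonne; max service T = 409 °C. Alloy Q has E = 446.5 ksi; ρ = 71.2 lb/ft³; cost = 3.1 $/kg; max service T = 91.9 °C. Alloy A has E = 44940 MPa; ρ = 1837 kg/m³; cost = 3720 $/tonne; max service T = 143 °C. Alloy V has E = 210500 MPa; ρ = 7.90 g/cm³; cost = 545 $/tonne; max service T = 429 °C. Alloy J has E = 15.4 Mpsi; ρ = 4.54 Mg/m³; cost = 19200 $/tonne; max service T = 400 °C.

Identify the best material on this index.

Screen on constraints: cost ≤ 13 $/kg; max service T ≥ 117 °C. Survivors: alloy Z, alloy X, alloy A, alloy V.
After converting to SI:
  alloy Z: E = 33.03 GPa, ρ = 2000 kg/m³
  alloy X: E = 99.97 GPa, ρ = 8611 kg/m³
  alloy A: E = 44.94 GPa, ρ = 1837 kg/m³
  alloy V: E = 210.5 GPa, ρ = 7900 kg/m³
  alloy A: M = 1.94×10⁻³
  alloy Z: M = 1.60×10⁻³
  alloy V: M = 0.753×10⁻³
  alloy X: M = 0.539×10⁻³
The maximum is for alloy A.

alloy A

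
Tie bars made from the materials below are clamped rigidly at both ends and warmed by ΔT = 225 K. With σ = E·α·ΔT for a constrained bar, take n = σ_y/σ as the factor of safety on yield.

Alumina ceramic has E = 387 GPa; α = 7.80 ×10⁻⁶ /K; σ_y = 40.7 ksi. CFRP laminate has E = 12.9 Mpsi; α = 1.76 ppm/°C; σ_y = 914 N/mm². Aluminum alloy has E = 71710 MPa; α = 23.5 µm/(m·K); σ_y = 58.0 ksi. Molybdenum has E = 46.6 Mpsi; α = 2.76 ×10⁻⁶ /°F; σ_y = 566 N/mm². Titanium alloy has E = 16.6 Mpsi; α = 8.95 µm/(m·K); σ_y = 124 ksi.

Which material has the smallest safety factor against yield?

Converting E to GPa, α to ×10⁻⁶/K, σ_y to MPa, then σ and n for each:
  alumina ceramic: E = 387.0, α = 7.80, σ_y = 280.6 → σ = 679 MPa, n = 0.413
  CFRP laminate: E = 88.94, α = 1.76, σ_y = 914.0 → σ = 35.2 MPa, n = 26.0
  aluminum alloy: E = 71.71, α = 23.5, σ_y = 399.9 → σ = 379 MPa, n = 1.05
  molybdenum: E = 321.3, α = 4.97, σ_y = 566.0 → σ = 359 MPa, n = 1.58
  titanium alloy: E = 114.5, α = 8.95, σ_y = 855.0 → σ = 230 MPa, n = 3.71
The minimum is alumina ceramic at n = 0.413.

alumina ceramic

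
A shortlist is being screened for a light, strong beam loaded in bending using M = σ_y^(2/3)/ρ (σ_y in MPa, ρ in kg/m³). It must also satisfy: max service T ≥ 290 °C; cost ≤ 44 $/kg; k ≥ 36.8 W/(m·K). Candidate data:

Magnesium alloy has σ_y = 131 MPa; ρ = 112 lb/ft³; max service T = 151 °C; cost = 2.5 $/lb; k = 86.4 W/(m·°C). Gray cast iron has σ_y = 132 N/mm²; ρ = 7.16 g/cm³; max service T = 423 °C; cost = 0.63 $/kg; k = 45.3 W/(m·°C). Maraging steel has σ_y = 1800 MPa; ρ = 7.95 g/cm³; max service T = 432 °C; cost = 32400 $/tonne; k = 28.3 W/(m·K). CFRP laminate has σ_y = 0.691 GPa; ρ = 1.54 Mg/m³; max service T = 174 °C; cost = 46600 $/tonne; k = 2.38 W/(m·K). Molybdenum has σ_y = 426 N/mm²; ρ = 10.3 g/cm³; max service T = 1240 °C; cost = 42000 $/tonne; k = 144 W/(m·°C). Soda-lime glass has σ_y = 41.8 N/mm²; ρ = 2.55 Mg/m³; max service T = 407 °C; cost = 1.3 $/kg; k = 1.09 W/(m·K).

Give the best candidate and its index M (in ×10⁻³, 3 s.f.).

Screen on constraints: max service T ≥ 290 °C; cost ≤ 44 $/kg; k ≥ 36.8 W/(m·K). Survivors: gray cast iron, molybdenum.
Normalizing units and computing the index:
  gray cast iron: σ_y = 132.0 MPa, ρ = 7160 kg/m³
  molybdenum: σ_y = 426.0 MPa, ρ = 10300 kg/m³
  molybdenum: M = 5.50×10⁻³
  gray cast iron: M = 3.62×10⁻³
The maximum is for molybdenum.

molybdenum, M = 5.50×10⁻³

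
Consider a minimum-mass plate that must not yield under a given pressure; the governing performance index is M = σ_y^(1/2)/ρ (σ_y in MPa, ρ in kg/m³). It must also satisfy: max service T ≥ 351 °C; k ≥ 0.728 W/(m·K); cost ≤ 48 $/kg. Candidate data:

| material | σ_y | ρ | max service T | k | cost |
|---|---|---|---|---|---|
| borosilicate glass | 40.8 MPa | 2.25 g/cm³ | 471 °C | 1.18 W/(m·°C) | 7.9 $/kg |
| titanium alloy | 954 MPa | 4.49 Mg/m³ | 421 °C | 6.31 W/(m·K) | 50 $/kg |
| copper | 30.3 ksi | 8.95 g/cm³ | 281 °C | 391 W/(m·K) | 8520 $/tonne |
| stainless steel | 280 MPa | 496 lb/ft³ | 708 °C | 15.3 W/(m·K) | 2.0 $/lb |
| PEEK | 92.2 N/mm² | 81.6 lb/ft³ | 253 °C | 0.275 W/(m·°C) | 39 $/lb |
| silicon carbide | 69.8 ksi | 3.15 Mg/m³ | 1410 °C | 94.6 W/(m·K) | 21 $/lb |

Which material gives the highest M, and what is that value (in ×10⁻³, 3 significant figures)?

Screen on constraints: max service T ≥ 351 °C; k ≥ 0.728 W/(m·K); cost ≤ 48 $/kg. Survivors: borosilicate glass, stainless steel, silicon carbide.
Putting every candidate on a common basis:
  borosilicate glass: σ_y = 40.80 MPa, ρ = 2250 kg/m³
  stainless steel: σ_y = 280.0 MPa, ρ = 7945 kg/m³
  silicon carbide: σ_y = 481.3 MPa, ρ = 3150 kg/m³
  silicon carbide: M = 6.96×10⁻³
  borosilicate glass: M = 2.84×10⁻³
  stainless steel: M = 2.11×10⁻³
Silicon carbide has the largest M.

silicon carbide, M = 6.96×10⁻³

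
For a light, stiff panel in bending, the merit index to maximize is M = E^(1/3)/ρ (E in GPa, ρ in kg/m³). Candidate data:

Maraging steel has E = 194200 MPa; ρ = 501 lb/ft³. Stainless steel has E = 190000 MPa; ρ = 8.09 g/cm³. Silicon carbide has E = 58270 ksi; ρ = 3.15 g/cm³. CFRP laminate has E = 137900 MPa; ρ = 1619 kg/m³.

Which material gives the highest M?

CFRP laminate

Convert each candidate to consistent units, then evaluate M:
  maraging steel: E = 194.2 GPa, ρ = 8025 kg/m³
  stainless steel: E = 190.0 GPa, ρ = 8090 kg/m³
  silicon carbide: E = 401.8 GPa, ρ = 3150 kg/m³
  CFRP laminate: E = 137.9 GPa, ρ = 1619 kg/m³
  CFRP laminate: M = 3.19×10⁻³
  silicon carbide: M = 2.34×10⁻³
  maraging steel: M = 0.722×10⁻³
  stainless steel: M = 0.711×10⁻³
CFRP laminate has the largest M.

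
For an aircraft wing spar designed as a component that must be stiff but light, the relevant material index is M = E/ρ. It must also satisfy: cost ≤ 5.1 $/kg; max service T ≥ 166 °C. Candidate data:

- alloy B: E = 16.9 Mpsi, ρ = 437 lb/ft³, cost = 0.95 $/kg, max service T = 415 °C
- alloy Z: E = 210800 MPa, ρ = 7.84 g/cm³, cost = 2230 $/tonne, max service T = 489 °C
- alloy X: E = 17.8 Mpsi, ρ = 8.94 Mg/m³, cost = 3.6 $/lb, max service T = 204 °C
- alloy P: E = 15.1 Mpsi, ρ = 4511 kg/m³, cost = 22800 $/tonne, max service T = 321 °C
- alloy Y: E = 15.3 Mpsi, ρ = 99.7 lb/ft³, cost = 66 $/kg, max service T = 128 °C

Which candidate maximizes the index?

alloy Z

Screen on constraints: cost ≤ 5.1 $/kg; max service T ≥ 166 °C. Survivors: alloy B, alloy Z.
Convert each candidate to consistent units, then evaluate M:
  alloy B: E = 116.5 GPa, ρ = 7000 kg/m³
  alloy Z: E = 210.8 GPa, ρ = 7840 kg/m³
  alloy Z: M = 26.9 MN·m/kg
  alloy B: M = 16.6 MN·m/kg
Highest index: alloy Z.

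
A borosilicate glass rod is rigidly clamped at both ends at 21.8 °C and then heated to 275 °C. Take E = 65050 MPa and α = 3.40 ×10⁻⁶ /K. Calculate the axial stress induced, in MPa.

E = 65050 MPa = 65.05 GPa.
ΔT = 253.2 K. Constrained thermal stress σ = E·α·ΔT = 65.05×10³ MPa × 3.40×10⁻⁶ × 253.2 = 56.0 MPa (compressive).

56.0 MPa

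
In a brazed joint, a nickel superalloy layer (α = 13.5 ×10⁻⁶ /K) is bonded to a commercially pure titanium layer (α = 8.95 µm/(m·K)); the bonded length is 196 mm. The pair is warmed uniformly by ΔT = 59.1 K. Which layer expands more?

nickel superalloy

α(nickel superalloy) = 13.5×10⁻⁶/K vs α(commercially pure titanium) = 8.95×10⁻⁶/K.
Higher α expands more for the same ΔT: nickel superalloy.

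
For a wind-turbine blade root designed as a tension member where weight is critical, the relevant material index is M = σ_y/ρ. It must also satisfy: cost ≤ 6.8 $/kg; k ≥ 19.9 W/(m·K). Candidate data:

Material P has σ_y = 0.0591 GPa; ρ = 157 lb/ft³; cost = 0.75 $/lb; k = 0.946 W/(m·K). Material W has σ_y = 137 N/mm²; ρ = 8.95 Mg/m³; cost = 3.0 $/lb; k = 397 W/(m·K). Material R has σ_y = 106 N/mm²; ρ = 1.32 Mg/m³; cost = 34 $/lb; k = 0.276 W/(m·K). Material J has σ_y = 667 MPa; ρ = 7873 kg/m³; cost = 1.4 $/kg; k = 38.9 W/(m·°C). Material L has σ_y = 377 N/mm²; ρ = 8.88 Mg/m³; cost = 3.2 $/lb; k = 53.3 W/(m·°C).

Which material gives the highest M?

material J

Screen on constraints: cost ≤ 6.8 $/kg; k ≥ 19.9 W/(m·K). Survivors: material W, material J.
Putting every candidate on a common basis:
  material W: σ_y = 137.0 MPa, ρ = 8950 kg/m³
  material J: σ_y = 667.0 MPa, ρ = 7873 kg/m³
  material J: M = 84.7 kN·m/kg
  material W: M = 15.3 kN·m/kg
Material J has the largest M.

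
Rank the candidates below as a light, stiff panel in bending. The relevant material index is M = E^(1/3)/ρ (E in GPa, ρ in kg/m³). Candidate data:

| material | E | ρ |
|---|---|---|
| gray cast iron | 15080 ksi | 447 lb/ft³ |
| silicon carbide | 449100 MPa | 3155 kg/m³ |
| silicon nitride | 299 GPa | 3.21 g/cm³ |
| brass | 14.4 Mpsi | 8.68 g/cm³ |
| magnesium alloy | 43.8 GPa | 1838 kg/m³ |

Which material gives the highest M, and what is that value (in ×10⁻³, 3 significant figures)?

silicon carbide, M = 2.43×10⁻³

Convert each candidate to consistent units, then evaluate M:
  gray cast iron: E = 104.0 GPa, ρ = 7160 kg/m³
  silicon carbide: E = 449.1 GPa, ρ = 3155 kg/m³
  silicon nitride: E = 299.0 GPa, ρ = 3210 kg/m³
  brass: E = 99.28 GPa, ρ = 8680 kg/m³
  magnesium alloy: E = 43.80 GPa, ρ = 1838 kg/m³
  silicon carbide: M = 2.43×10⁻³
  silicon nitride: M = 2.08×10⁻³
  magnesium alloy: M = 1.92×10⁻³
  gray cast iron: M = 0.657×10⁻³
  brass: M = 0.533×10⁻³
The maximum is for silicon carbide.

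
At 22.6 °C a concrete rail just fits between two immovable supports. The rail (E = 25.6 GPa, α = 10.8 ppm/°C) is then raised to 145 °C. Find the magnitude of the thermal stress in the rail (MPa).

ΔT = 122.4 K. Constrained thermal stress σ = E·α·ΔT = 25.60×10³ MPa × 10.8×10⁻⁶ × 122.4 = 33.8 MPa (compressive).

33.8 MPa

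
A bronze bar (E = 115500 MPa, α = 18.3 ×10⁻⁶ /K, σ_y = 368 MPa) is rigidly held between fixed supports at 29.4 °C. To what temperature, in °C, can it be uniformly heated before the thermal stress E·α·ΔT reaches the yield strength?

E = 115500 MPa = 115.5 GPa.
E·α·ΔT = 368.0 MPa ⇒ ΔT = 368.0 / (115.5×10³ × 18.3×10⁻⁶) = 174.1 K.
T = 29.4 + 174.1 = 203.5 °C.

204 °C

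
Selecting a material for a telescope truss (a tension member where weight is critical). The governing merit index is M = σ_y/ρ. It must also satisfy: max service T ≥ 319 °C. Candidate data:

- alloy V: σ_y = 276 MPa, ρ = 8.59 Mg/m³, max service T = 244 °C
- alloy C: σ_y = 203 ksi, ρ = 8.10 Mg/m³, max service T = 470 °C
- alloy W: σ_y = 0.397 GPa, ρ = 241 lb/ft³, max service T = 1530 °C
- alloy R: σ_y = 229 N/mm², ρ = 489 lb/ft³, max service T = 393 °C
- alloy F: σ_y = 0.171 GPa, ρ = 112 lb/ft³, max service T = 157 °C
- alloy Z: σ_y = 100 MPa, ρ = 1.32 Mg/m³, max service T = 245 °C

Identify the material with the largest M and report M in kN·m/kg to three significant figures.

Screen on constraints: max service T ≥ 319 °C. Survivors: alloy C, alloy W, alloy R.
Putting every candidate on a common basis:
  alloy C: σ_y = 1400 MPa, ρ = 8100 kg/m³
  alloy W: σ_y = 397.0 MPa, ρ = 3860 kg/m³
  alloy R: σ_y = 229.0 MPa, ρ = 7833 kg/m³
  alloy C: M = 173 kN·m/kg
  alloy W: M = 103 kN·m/kg
  alloy R: M = 29.2 kN·m/kg
Alloy C ranks first.

alloy C, M = 173 kN·m/kg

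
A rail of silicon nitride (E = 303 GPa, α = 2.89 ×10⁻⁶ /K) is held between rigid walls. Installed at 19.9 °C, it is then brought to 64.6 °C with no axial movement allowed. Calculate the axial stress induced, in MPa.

39.1 MPa

ΔT = 44.70 K. Constrained thermal stress σ = E·α·ΔT = 303.0×10³ MPa × 2.89×10⁻⁶ × 44.70 = 39.1 MPa (compressive).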